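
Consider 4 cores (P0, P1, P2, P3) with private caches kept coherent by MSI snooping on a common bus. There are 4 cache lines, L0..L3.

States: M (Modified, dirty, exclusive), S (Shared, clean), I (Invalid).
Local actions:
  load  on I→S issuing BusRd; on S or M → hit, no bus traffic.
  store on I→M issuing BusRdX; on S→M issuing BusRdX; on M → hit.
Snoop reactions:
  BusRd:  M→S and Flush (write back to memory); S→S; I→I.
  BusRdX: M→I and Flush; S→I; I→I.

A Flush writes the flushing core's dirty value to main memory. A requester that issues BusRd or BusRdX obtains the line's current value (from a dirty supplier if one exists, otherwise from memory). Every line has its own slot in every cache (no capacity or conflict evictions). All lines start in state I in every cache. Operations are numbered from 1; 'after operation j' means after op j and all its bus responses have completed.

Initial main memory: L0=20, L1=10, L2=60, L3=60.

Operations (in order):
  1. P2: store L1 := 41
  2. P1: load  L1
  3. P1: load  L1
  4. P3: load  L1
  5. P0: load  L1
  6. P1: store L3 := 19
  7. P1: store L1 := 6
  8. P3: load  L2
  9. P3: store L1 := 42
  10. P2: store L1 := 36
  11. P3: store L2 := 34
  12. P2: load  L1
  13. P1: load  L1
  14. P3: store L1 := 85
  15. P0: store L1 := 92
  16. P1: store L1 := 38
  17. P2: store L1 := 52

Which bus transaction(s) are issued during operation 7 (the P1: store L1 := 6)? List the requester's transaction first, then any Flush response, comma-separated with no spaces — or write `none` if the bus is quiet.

[1] P2: store L1 := 41 | P0:I, P1:I, P2:M(41), P3:I | bus: BusRdX
[2] P1: load  L1 | P0:I, P1:S(41), P2:S(41), P3:I | bus: BusRd,Flush
[3] P1: load  L1 | P0:I, P1:S(41), P2:S(41), P3:I | bus: none
[4] P3: load  L1 | P0:I, P1:S(41), P2:S(41), P3:S(41) | bus: BusRd
[5] P0: load  L1 | P0:S(41), P1:S(41), P2:S(41), P3:S(41) | bus: BusRd
[6] P1: store L3 := 19 | P0:I, P1:M(19), P2:I, P3:I | bus: BusRdX
[7] P1: store L1 := 6 | P0:I, P1:M(6), P2:I, P3:I | bus: BusRdX
[8] P3: load  L2 | P0:I, P1:I, P2:I, P3:S(60) | bus: BusRd
[9] P3: store L1 := 42 | P0:I, P1:I, P2:I, P3:M(42) | bus: BusRdX,Flush
[10] P2: store L1 := 36 | P0:I, P1:I, P2:M(36), P3:I | bus: BusRdX,Flush
[11] P3: store L2 := 34 | P0:I, P1:I, P2:I, P3:M(34) | bus: BusRdX
[12] P2: load  L1 | P0:I, P1:I, P2:M(36), P3:I | bus: none
[13] P1: load  L1 | P0:I, P1:S(36), P2:S(36), P3:I | bus: BusRd,Flush
[14] P3: store L1 := 85 | P0:I, P1:I, P2:I, P3:M(85) | bus: BusRdX
[15] P0: store L1 := 92 | P0:M(92), P1:I, P2:I, P3:I | bus: BusRdX,Flush
[16] P1: store L1 := 38 | P0:I, P1:M(38), P2:I, P3:I | bus: BusRdX,Flush
[17] P2: store L1 := 52 | P0:I, P1:I, P2:M(52), P3:I | bus: BusRdX,Flush

bus = BusRdX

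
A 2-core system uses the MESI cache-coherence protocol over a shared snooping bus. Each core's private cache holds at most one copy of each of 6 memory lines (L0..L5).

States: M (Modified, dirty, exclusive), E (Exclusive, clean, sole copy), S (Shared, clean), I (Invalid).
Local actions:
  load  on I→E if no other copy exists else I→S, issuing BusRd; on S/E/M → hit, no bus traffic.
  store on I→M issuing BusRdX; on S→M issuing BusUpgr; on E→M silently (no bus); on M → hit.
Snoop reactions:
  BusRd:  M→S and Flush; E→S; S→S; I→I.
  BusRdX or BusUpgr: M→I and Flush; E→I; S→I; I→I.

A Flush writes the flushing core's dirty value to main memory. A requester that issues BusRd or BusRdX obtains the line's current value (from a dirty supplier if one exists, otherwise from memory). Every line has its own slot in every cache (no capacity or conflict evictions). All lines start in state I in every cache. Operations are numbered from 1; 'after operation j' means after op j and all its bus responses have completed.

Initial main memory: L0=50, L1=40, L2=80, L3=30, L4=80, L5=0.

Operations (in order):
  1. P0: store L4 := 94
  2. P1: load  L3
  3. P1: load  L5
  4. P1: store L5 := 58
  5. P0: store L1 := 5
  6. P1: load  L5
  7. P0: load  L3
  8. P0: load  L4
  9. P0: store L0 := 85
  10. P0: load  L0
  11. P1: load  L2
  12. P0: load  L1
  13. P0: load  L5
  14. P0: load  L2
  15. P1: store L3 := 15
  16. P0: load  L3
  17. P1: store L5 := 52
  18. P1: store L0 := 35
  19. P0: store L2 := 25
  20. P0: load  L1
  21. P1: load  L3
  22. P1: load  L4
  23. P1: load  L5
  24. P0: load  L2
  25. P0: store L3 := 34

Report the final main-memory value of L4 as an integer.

step 1: P0: store L4 := 94  ⟶  MI  (L4)  txn=BusRdX  M[L4]=80
step 2: P1: load  L3  ⟶  IE  (L3)  txn=BusRd  M[L3]=30
step 3: P1: load  L5  ⟶  IE  (L5)  txn=BusRd  M[L5]=0
step 4: P1: store L5 := 58  ⟶  IM  (L5)  txn=∅  M[L5]=0
step 5: P0: store L1 := 5  ⟶  MI  (L1)  txn=BusRdX  M[L1]=40
step 6: P1: load  L5  ⟶  IM  (L5)  txn=∅  M[L5]=0
step 7: P0: load  L3  ⟶  SS  (L3)  txn=BusRd  M[L3]=30
step 8: P0: load  L4  ⟶  MI  (L4)  txn=∅  M[L4]=80
step 9: P0: store L0 := 85  ⟶  MI  (L0)  txn=BusRdX  M[L0]=50
step 10: P0: load  L0  ⟶  MI  (L0)  txn=∅  M[L0]=50
step 11: P1: load  L2  ⟶  IE  (L2)  txn=BusRd  M[L2]=80
step 12: P0: load  L1  ⟶  MI  (L1)  txn=∅  M[L1]=40
step 13: P0: load  L5  ⟶  SS  (L5)  txn=BusRd+Flush  M[L5]=58
step 14: P0: load  L2  ⟶  SS  (L2)  txn=BusRd  M[L2]=80
step 15: P1: store L3 := 15  ⟶  IM  (L3)  txn=BusUpgr  M[L3]=30
step 16: P0: load  L3  ⟶  SS  (L3)  txn=BusRd+Flush  M[L3]=15
step 17: P1: store L5 := 52  ⟶  IM  (L5)  txn=BusUpgr  M[L5]=58
step 18: P1: store L0 := 35  ⟶  IM  (L0)  txn=BusRdX+Flush  M[L0]=85
step 19: P0: store L2 := 25  ⟶  MI  (L2)  txn=BusUpgr  M[L2]=80
step 20: P0: load  L1  ⟶  MI  (L1)  txn=∅  M[L1]=40
step 21: P1: load  L3  ⟶  SS  (L3)  txn=∅  M[L3]=15
step 22: P1: load  L4  ⟶  SS  (L4)  txn=BusRd+Flush  M[L4]=94
step 23: P1: load  L5  ⟶  IM  (L5)  txn=∅  M[L5]=58
step 24: P0: load  L2  ⟶  MI  (L2)  txn=∅  M[L2]=80
step 25: P0: store L3 := 34  ⟶  MI  (L3)  txn=BusUpgr  M[L3]=15

memory[L4] = 94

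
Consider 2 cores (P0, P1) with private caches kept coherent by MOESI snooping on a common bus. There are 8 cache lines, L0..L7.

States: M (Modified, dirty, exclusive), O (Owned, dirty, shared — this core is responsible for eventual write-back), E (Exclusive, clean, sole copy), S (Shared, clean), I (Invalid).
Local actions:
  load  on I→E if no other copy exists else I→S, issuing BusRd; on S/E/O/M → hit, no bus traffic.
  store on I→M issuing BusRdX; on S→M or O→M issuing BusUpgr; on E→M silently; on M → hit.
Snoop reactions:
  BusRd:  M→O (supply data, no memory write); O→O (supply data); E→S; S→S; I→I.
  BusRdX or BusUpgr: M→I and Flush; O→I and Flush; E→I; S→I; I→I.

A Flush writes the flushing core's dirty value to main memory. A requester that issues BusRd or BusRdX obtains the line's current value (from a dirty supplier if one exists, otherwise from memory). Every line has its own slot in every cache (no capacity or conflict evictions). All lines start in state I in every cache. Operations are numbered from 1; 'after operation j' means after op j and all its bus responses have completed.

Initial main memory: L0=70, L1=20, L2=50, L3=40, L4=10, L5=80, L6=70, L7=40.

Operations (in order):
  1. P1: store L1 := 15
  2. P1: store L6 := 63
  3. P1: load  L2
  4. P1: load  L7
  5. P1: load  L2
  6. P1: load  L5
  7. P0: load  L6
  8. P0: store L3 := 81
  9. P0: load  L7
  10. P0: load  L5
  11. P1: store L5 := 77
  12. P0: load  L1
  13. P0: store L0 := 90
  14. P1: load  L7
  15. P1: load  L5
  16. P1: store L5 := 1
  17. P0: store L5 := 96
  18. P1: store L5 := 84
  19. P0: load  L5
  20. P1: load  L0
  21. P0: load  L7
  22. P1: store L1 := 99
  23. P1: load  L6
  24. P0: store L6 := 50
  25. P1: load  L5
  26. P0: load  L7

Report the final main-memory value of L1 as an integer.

memory[L1] = 20

  op1 P1: store L1 := 15 → I/M on L1; bus BusRdX; mem=20
  op2 P1: store L6 := 63 → I/M on L6; bus BusRdX; mem=70
  op3 P1: load  L2 → I/E on L2; bus BusRd; mem=50
  op4 P1: load  L7 → I/E on L7; bus BusRd; mem=40
  op5 P1: load  L2 → I/E on L2; bus (none); mem=50
  op6 P1: load  L5 → I/E on L5; bus BusRd; mem=80
  op7 P0: load  L6 → S/O on L6; bus BusRd; mem=70
  op8 P0: store L3 := 81 → M/I on L3; bus BusRdX; mem=40
  op9 P0: load  L7 → S/S on L7; bus BusRd; mem=40
  op10 P0: load  L5 → S/S on L5; bus BusRd; mem=80
  op11 P1: store L5 := 77 → I/M on L5; bus BusUpgr; mem=80
  op12 P0: load  L1 → S/O on L1; bus BusRd; mem=20
  op13 P0: store L0 := 90 → M/I on L0; bus BusRdX; mem=70
  op14 P1: load  L7 → S/S on L7; bus (none); mem=40
  op15 P1: load  L5 → I/M on L5; bus (none); mem=80
  op16 P1: store L5 := 1 → I/M on L5; bus (none); mem=80
  op17 P0: store L5 := 96 → M/I on L5; bus BusRdX Flush; mem=1
  op18 P1: store L5 := 84 → I/M on L5; bus BusRdX Flush; mem=96
  op19 P0: load  L5 → S/O on L5; bus BusRd; mem=96
  op20 P1: load  L0 → O/S on L0; bus BusRd; mem=70
  op21 P0: load  L7 → S/S on L7; bus (none); mem=40
  op22 P1: store L1 := 99 → I/M on L1; bus BusUpgr; mem=20
  op23 P1: load  L6 → S/O on L6; bus (none); mem=70
  op24 P0: store L6 := 50 → M/I on L6; bus BusUpgr Flush; mem=63
  op25 P1: load  L5 → S/O on L5; bus (none); mem=96
  op26 P0: load  L7 → S/S on L7; bus (none); mem=40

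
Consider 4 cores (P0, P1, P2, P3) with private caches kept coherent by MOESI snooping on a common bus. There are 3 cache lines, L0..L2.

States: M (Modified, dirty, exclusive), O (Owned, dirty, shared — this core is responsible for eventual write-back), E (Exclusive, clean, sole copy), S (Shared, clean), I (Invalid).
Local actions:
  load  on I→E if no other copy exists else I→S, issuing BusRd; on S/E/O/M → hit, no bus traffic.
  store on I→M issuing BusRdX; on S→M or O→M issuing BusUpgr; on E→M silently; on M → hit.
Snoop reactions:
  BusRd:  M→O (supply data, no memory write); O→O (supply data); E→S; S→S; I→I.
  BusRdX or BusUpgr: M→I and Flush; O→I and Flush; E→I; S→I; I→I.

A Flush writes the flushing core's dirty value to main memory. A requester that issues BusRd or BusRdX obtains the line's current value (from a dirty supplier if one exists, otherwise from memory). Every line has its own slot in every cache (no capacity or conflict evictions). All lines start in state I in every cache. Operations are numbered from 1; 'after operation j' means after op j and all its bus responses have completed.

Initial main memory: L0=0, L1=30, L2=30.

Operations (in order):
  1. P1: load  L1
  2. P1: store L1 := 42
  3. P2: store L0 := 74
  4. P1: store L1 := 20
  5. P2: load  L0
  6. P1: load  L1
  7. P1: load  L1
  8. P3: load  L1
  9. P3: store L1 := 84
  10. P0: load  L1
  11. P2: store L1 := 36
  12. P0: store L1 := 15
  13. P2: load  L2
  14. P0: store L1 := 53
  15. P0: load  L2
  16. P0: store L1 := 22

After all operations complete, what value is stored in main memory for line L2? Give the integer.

  op1 P1: load  L1 → I/E/I/I on L1; bus BusRd; mem=30
  op2 P1: store L1 := 42 → I/M/I/I on L1; bus (none); mem=30
  op3 P2: store L0 := 74 → I/I/M/I on L0; bus BusRdX; mem=0
  op4 P1: store L1 := 20 → I/M/I/I on L1; bus (none); mem=30
  op5 P2: load  L0 → I/I/M/I on L0; bus (none); mem=0
  op6 P1: load  L1 → I/M/I/I on L1; bus (none); mem=30
  op7 P1: load  L1 → I/M/I/I on L1; bus (none); mem=30
  op8 P3: load  L1 → I/O/I/S on L1; bus BusRd; mem=30
  op9 P3: store L1 := 84 → I/I/I/M on L1; bus BusUpgr Flush; mem=20
  op10 P0: load  L1 → S/I/I/O on L1; bus BusRd; mem=20
  op11 P2: store L1 := 36 → I/I/M/I on L1; bus BusRdX Flush; mem=84
  op12 P0: store L1 := 15 → M/I/I/I on L1; bus BusRdX Flush; mem=36
  op13 P2: load  L2 → I/I/E/I on L2; bus BusRd; mem=30
  op14 P0: store L1 := 53 → M/I/I/I on L1; bus (none); mem=36
  op15 P0: load  L2 → S/I/S/I on L2; bus BusRd; mem=30
  op16 P0: store L1 := 22 → M/I/I/I on L1; bus (none); mem=36

memory[L2] = 30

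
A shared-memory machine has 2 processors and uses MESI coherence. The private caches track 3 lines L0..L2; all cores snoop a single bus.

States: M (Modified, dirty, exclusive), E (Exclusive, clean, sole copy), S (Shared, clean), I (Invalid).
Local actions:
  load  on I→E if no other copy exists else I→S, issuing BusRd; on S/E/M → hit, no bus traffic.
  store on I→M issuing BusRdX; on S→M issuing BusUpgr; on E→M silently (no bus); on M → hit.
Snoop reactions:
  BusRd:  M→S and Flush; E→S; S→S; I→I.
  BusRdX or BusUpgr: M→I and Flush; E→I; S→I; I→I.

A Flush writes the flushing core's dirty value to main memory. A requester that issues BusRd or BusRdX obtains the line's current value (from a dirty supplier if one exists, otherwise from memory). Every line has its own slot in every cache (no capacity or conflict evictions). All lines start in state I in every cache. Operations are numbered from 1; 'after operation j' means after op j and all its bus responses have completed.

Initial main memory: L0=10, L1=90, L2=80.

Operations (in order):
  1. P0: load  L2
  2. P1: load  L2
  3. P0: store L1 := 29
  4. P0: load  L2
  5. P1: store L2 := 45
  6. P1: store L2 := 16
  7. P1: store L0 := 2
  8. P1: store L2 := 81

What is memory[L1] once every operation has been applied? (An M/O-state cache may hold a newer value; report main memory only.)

memory[L1] = 90

[1] P0: load  L2 | P0:E(80), P1:I | bus: BusRd
[2] P1: load  L2 | P0:S(80), P1:S(80) | bus: BusRd
[3] P0: store L1 := 29 | P0:M(29), P1:I | bus: BusRdX
[4] P0: load  L2 | P0:S(80), P1:S(80) | bus: none
[5] P1: store L2 := 45 | P0:I, P1:M(45) | bus: BusUpgr
[6] P1: store L2 := 16 | P0:I, P1:M(16) | bus: none
[7] P1: store L0 := 2 | P0:I, P1:M(2) | bus: BusRdX
[8] P1: store L2 := 81 | P0:I, P1:M(81) | bus: none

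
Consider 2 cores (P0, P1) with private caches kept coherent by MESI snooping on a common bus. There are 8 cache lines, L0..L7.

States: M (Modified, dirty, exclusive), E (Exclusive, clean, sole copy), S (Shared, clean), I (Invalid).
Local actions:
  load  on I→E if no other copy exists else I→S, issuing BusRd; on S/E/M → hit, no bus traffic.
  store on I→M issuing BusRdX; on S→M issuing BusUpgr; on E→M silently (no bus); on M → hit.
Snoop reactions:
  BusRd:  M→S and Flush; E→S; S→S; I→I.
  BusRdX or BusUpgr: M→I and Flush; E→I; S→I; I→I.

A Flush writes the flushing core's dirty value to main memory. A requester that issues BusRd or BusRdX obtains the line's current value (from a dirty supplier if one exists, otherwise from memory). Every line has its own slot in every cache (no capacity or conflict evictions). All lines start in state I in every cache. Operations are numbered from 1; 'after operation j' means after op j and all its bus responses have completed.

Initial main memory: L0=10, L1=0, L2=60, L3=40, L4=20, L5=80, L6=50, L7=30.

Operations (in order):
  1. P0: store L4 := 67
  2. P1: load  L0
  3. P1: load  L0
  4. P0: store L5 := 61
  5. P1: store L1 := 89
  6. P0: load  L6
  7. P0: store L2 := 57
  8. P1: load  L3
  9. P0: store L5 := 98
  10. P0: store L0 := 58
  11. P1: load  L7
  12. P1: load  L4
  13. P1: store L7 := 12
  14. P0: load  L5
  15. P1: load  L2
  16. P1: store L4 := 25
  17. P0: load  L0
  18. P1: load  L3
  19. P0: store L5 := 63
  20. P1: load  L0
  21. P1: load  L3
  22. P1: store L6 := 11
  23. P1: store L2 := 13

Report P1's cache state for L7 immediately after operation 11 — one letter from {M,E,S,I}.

  op1 P0: store L4 := 67 → M/I on L4; bus BusRdX; mem=20
  op2 P1: load  L0 → I/E on L0; bus BusRd; mem=10
  op3 P1: load  L0 → I/E on L0; bus (none); mem=10
  op4 P0: store L5 := 61 → M/I on L5; bus BusRdX; mem=80
  op5 P1: store L1 := 89 → I/M on L1; bus BusRdX; mem=0
  op6 P0: load  L6 → E/I on L6; bus BusRd; mem=50
  op7 P0: store L2 := 57 → M/I on L2; bus BusRdX; mem=60
  op8 P1: load  L3 → I/E on L3; bus BusRd; mem=40
  op9 P0: store L5 := 98 → M/I on L5; bus (none); mem=80
  op10 P0: store L0 := 58 → M/I on L0; bus BusRdX; mem=10
  op11 P1: load  L7 → I/E on L7; bus BusRd; mem=30
  op12 P1: load  L4 → S/S on L4; bus BusRd Flush; mem=67
  op13 P1: store L7 := 12 → I/M on L7; bus (none); mem=30
  op14 P0: load  L5 → M/I on L5; bus (none); mem=80
  op15 P1: load  L2 → S/S on L2; bus BusRd Flush; mem=57
  op16 P1: store L4 := 25 → I/M on L4; bus BusUpgr; mem=67
  op17 P0: load  L0 → M/I on L0; bus (none); mem=10
  op18 P1: load  L3 → I/E on L3; bus (none); mem=40
  op19 P0: store L5 := 63 → M/I on L5; bus (none); mem=80
  op20 P1: load  L0 → S/S on L0; bus BusRd Flush; mem=58
  op21 P1: load  L3 → I/E on L3; bus (none); mem=40
  op22 P1: store L6 := 11 → I/M on L6; bus BusRdX; mem=50
  op23 P1: store L2 := 13 → I/M on L2; bus BusUpgr; mem=57

state = E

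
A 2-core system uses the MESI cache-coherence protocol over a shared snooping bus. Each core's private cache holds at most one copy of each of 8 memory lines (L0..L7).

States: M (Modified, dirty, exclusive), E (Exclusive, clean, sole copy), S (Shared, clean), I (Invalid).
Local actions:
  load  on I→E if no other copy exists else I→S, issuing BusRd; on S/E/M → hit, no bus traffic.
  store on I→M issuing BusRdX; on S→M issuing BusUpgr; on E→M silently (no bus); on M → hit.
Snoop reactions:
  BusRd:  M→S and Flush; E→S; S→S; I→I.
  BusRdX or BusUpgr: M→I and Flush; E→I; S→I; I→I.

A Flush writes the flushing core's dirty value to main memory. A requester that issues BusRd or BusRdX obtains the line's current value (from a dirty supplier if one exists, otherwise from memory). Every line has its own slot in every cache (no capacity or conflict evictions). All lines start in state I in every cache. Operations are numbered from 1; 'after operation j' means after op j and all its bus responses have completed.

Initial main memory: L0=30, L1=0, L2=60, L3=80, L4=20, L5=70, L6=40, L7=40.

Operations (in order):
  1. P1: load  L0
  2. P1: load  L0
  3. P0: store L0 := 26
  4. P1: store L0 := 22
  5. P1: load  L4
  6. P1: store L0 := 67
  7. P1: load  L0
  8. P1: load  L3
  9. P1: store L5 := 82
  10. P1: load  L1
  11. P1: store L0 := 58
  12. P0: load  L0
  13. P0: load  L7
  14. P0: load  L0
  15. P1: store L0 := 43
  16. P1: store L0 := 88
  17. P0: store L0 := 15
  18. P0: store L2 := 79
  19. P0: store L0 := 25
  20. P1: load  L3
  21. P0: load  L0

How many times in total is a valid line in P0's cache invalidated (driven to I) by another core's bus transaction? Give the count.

invalidations = 2

  op1 P1: load  L0 → I/E on L0; bus BusRd; mem=30
  op2 P1: load  L0 → I/E on L0; bus (none); mem=30
  op3 P0: store L0 := 26 → M/I on L0; bus BusRdX; mem=30
  op4 P1: store L0 := 22 → I/M on L0; bus BusRdX Flush; mem=26
  op5 P1: load  L4 → I/E on L4; bus BusRd; mem=20
  op6 P1: store L0 := 67 → I/M on L0; bus (none); mem=26
  op7 P1: load  L0 → I/M on L0; bus (none); mem=26
  op8 P1: load  L3 → I/E on L3; bus BusRd; mem=80
  op9 P1: store L5 := 82 → I/M on L5; bus BusRdX; mem=70
  op10 P1: load  L1 → I/E on L1; bus BusRd; mem=0
  op11 P1: store L0 := 58 → I/M on L0; bus (none); mem=26
  op12 P0: load  L0 → S/S on L0; bus BusRd Flush; mem=58
  op13 P0: load  L7 → E/I on L7; bus BusRd; mem=40
  op14 P0: load  L0 → S/S on L0; bus (none); mem=58
  op15 P1: store L0 := 43 → I/M on L0; bus BusUpgr; mem=58
  op16 P1: store L0 := 88 → I/M on L0; bus (none); mem=58
  op17 P0: store L0 := 15 → M/I on L0; bus BusRdX Flush; mem=88
  op18 P0: store L2 := 79 → M/I on L2; bus BusRdX; mem=60
  op19 P0: store L0 := 25 → M/I on L0; bus (none); mem=88
  op20 P1: load  L3 → I/E on L3; bus (none); mem=80
  op21 P0: load  L0 → M/I on L0; bus (none); mem=88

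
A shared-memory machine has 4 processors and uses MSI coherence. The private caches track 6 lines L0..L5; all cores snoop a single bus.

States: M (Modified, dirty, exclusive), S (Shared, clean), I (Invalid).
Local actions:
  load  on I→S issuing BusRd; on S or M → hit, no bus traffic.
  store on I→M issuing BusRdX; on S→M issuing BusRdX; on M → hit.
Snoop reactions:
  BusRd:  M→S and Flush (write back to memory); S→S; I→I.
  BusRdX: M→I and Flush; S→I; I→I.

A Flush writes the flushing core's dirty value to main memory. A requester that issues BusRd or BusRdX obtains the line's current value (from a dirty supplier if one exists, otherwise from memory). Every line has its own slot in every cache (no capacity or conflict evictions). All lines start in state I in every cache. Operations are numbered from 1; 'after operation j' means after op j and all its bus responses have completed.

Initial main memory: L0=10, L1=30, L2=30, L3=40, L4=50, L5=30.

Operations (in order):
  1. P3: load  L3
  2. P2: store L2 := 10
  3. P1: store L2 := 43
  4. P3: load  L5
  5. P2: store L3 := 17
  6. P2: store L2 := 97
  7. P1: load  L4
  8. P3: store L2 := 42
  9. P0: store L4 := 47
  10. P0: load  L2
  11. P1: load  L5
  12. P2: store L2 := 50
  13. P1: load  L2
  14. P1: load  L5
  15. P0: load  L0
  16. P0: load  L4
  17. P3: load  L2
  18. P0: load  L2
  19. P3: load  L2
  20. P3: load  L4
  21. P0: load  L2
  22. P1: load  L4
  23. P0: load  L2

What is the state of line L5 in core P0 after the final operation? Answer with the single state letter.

  op1 P3: load  L3 → I/I/I/S on L3; bus BusRd; mem=40
  op2 P2: store L2 := 10 → I/I/M/I on L2; bus BusRdX; mem=30
  op3 P1: store L2 := 43 → I/M/I/I on L2; bus BusRdX Flush; mem=10
  op4 P3: load  L5 → I/I/I/S on L5; bus BusRd; mem=30
  op5 P2: store L3 := 17 → I/I/M/I on L3; bus BusRdX; mem=40
  op6 P2: store L2 := 97 → I/I/M/I on L2; bus BusRdX Flush; mem=43
  op7 P1: load  L4 → I/S/I/I on L4; bus BusRd; mem=50
  op8 P3: store L2 := 42 → I/I/I/M on L2; bus BusRdX Flush; mem=97
  op9 P0: store L4 := 47 → M/I/I/I on L4; bus BusRdX; mem=50
  op10 P0: load  L2 → S/I/I/S on L2; bus BusRd Flush; mem=42
  op11 P1: load  L5 → I/S/I/S on L5; bus BusRd; mem=30
  op12 P2: store L2 := 50 → I/I/M/I on L2; bus BusRdX; mem=42
  op13 P1: load  L2 → I/S/S/I on L2; bus BusRd Flush; mem=50
  op14 P1: load  L5 → I/S/I/S on L5; bus (none); mem=30
  op15 P0: load  L0 → S/I/I/I on L0; bus BusRd; mem=10
  op16 P0: load  L4 → M/I/I/I on L4; bus (none); mem=50
  op17 P3: load  L2 → I/S/S/S on L2; bus BusRd; mem=50
  op18 P0: load  L2 → S/S/S/S on L2; bus BusRd; mem=50
  op19 P3: load  L2 → S/S/S/S on L2; bus (none); mem=50
  op20 P3: load  L4 → S/I/I/S on L4; bus BusRd Flush; mem=47
  op21 P0: load  L2 → S/S/S/S on L2; bus (none); mem=50
  op22 P1: load  L4 → S/S/I/S on L4; bus BusRd; mem=47
  op23 P0: load  L2 → S/S/S/S on L2; bus (none); mem=50

state = I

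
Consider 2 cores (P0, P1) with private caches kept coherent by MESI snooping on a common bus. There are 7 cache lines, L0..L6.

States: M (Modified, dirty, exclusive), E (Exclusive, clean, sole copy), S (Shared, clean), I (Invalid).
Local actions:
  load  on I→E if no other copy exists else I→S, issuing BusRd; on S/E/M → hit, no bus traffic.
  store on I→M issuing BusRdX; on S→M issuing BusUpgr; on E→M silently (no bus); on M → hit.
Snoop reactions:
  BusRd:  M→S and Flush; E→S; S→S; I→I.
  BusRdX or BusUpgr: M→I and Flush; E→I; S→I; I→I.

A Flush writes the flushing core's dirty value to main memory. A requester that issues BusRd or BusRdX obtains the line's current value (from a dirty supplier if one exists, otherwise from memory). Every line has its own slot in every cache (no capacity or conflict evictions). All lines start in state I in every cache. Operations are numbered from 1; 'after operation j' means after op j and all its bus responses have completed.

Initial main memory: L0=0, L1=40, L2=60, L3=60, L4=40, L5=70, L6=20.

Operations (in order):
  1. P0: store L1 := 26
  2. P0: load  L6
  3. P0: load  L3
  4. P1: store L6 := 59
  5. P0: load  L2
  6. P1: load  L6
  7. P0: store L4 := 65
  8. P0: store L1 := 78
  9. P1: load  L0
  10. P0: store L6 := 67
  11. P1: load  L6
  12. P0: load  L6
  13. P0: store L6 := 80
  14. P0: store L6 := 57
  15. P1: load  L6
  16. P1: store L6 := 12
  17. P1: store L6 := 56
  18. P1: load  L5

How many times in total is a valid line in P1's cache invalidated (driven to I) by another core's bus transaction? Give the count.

step 1: P0: store L1 := 26  ⟶  MI  (L1)  txn=BusRdX  M[L1]=40
step 2: P0: load  L6  ⟶  EI  (L6)  txn=BusRd  M[L6]=20
step 3: P0: load  L3  ⟶  EI  (L3)  txn=BusRd  M[L3]=60
step 4: P1: store L6 := 59  ⟶  IM  (L6)  txn=BusRdX  M[L6]=20
step 5: P0: load  L2  ⟶  EI  (L2)  txn=BusRd  M[L2]=60
step 6: P1: load  L6  ⟶  IM  (L6)  txn=∅  M[L6]=20
step 7: P0: store L4 := 65  ⟶  MI  (L4)  txn=BusRdX  M[L4]=40
step 8: P0: store L1 := 78  ⟶  MI  (L1)  txn=∅  M[L1]=40
step 9: P1: load  L0  ⟶  IE  (L0)  txn=BusRd  M[L0]=0
step 10: P0: store L6 := 67  ⟶  MI  (L6)  txn=BusRdX+Flush  M[L6]=59
step 11: P1: load  L6  ⟶  SS  (L6)  txn=BusRd+Flush  M[L6]=67
step 12: P0: load  L6  ⟶  SS  (L6)  txn=∅  M[L6]=67
step 13: P0: store L6 := 80  ⟶  MI  (L6)  txn=BusUpgr  M[L6]=67
step 14: P0: store L6 := 57  ⟶  MI  (L6)  txn=∅  M[L6]=67
step 15: P1: load  L6  ⟶  SS  (L6)  txn=BusRd+Flush  M[L6]=57
step 16: P1: store L6 := 12  ⟶  IM  (L6)  txn=BusUpgr  M[L6]=57
step 17: P1: store L6 := 56  ⟶  IM  (L6)  txn=∅  M[L6]=57
step 18: P1: load  L5  ⟶  IE  (L5)  txn=BusRd  M[L5]=70

invalidations = 2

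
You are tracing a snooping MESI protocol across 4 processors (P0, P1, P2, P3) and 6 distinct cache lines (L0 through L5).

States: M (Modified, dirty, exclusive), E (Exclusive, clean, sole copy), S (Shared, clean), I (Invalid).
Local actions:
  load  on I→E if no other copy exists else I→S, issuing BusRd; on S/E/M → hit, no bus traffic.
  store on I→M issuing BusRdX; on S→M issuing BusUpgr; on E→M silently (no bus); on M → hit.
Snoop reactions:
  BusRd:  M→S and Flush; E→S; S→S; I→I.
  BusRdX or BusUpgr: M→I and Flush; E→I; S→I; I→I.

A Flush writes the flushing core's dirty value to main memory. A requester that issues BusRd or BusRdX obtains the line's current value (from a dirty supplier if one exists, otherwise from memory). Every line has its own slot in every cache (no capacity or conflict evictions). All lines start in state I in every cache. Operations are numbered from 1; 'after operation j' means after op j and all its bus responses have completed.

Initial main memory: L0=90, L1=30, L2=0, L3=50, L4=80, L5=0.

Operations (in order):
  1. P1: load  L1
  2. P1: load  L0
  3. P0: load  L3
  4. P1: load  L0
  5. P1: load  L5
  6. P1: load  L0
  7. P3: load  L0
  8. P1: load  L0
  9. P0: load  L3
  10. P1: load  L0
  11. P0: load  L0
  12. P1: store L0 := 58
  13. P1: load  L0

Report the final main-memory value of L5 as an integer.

memory[L5] = 0

step 1: P1: load  L1  ⟶  IEII  (L1)  txn=BusRd  M[L1]=30
step 2: P1: load  L0  ⟶  IEII  (L0)  txn=BusRd  M[L0]=90
step 3: P0: load  L3  ⟶  EIII  (L3)  txn=BusRd  M[L3]=50
step 4: P1: load  L0  ⟶  IEII  (L0)  txn=∅  M[L0]=90
step 5: P1: load  L5  ⟶  IEII  (L5)  txn=BusRd  M[L5]=0
step 6: P1: load  L0  ⟶  IEII  (L0)  txn=∅  M[L0]=90
step 7: P3: load  L0  ⟶  ISIS  (L0)  txn=BusRd  M[L0]=90
step 8: P1: load  L0  ⟶  ISIS  (L0)  txn=∅  M[L0]=90
step 9: P0: load  L3  ⟶  EIII  (L3)  txn=∅  M[L3]=50
step 10: P1: load  L0  ⟶  ISIS  (L0)  txn=∅  M[L0]=90
step 11: P0: load  L0  ⟶  SSIS  (L0)  txn=BusRd  M[L0]=90
step 12: P1: store L0 := 58  ⟶  IMII  (L0)  txn=BusUpgr  M[L0]=90
step 13: P1: load  L0  ⟶  IMII  (L0)  txn=∅  M[L0]=90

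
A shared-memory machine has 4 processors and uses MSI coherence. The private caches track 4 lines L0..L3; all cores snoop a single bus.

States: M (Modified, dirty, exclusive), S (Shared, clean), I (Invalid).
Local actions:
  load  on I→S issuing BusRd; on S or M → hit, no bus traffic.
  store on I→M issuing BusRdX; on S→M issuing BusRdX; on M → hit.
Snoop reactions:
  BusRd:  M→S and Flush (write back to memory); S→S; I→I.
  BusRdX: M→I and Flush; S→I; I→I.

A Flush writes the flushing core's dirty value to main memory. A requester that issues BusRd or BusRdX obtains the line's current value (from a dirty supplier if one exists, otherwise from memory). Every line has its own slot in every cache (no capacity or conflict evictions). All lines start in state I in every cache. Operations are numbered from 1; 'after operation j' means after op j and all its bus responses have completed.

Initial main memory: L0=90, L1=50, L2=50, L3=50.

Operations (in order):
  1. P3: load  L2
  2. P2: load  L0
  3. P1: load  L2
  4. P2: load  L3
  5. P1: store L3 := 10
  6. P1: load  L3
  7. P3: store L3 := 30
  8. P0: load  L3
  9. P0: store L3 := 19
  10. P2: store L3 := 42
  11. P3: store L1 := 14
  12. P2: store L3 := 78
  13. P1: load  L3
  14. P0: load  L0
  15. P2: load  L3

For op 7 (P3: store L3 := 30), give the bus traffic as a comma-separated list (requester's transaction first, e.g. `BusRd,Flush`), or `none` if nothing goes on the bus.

step 1: P3: load  L2  ⟶  IIIS  (L2)  txn=BusRd  M[L2]=50
step 2: P2: load  L0  ⟶  IISI  (L0)  txn=BusRd  M[L0]=90
step 3: P1: load  L2  ⟶  ISIS  (L2)  txn=BusRd  M[L2]=50
step 4: P2: load  L3  ⟶  IISI  (L3)  txn=BusRd  M[L3]=50
step 5: P1: store L3 := 10  ⟶  IMII  (L3)  txn=BusRdX  M[L3]=50
step 6: P1: load  L3  ⟶  IMII  (L3)  txn=∅  M[L3]=50
step 7: P3: store L3 := 30  ⟶  IIIM  (L3)  txn=BusRdX+Flush  M[L3]=10
step 8: P0: load  L3  ⟶  SIIS  (L3)  txn=BusRd+Flush  M[L3]=30
step 9: P0: store L3 := 19  ⟶  MIII  (L3)  txn=BusRdX  M[L3]=30
step 10: P2: store L3 := 42  ⟶  IIMI  (L3)  txn=BusRdX+Flush  M[L3]=19
step 11: P3: store L1 := 14  ⟶  IIIM  (L1)  txn=BusRdX  M[L1]=50
step 12: P2: store L3 := 78  ⟶  IIMI  (L3)  txn=∅  M[L3]=19
step 13: P1: load  L3  ⟶  ISSI  (L3)  txn=BusRd+Flush  M[L3]=78
step 14: P0: load  L0  ⟶  SISI  (L0)  txn=BusRd  M[L0]=90
step 15: P2: load  L3  ⟶  ISSI  (L3)  txn=∅  M[L3]=78

bus = BusRdX,Flush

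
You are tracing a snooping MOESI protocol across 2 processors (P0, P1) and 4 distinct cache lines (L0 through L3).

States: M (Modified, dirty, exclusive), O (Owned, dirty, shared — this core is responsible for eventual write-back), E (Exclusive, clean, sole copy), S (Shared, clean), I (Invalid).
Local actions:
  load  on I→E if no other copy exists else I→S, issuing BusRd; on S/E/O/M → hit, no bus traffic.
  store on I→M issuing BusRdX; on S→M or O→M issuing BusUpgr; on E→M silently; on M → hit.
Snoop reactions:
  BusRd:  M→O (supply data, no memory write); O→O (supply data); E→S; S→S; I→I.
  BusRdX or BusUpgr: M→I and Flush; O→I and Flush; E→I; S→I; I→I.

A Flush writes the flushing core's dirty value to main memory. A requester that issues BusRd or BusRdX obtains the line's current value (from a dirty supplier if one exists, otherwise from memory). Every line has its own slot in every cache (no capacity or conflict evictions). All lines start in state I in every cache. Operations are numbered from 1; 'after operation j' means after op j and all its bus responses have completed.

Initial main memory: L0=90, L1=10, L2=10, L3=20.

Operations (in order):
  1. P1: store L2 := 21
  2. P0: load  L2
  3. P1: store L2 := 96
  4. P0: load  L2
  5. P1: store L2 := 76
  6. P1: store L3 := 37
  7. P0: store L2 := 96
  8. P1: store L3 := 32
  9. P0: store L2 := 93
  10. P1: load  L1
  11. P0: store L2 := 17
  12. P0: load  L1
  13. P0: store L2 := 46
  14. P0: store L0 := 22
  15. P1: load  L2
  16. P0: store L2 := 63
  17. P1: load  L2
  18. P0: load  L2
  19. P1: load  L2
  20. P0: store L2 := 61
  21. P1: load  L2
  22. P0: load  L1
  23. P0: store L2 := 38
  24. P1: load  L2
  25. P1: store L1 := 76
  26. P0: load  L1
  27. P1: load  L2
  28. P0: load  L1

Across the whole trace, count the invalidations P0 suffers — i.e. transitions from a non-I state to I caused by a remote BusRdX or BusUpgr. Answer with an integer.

[1] P1: store L2 := 21 | P0:I, P1:M(21) | bus: BusRdX
[2] P0: load  L2 | P0:S(21), P1:O(21) | bus: BusRd
[3] P1: store L2 := 96 | P0:I, P1:M(96) | bus: BusUpgr
[4] P0: load  L2 | P0:S(96), P1:O(96) | bus: BusRd
[5] P1: store L2 := 76 | P0:I, P1:M(76) | bus: BusUpgr
[6] P1: store L3 := 37 | P0:I, P1:M(37) | bus: BusRdX
[7] P0: store L2 := 96 | P0:M(96), P1:I | bus: BusRdX,Flush
[8] P1: store L3 := 32 | P0:I, P1:M(32) | bus: none
[9] P0: store L2 := 93 | P0:M(93), P1:I | bus: none
[10] P1: load  L1 | P0:I, P1:E(10) | bus: BusRd
[11] P0: store L2 := 17 | P0:M(17), P1:I | bus: none
[12] P0: load  L1 | P0:S(10), P1:S(10) | bus: BusRd
[13] P0: store L2 := 46 | P0:M(46), P1:I | bus: none
[14] P0: store L0 := 22 | P0:M(22), P1:I | bus: BusRdX
[15] P1: load  L2 | P0:O(46), P1:S(46) | bus: BusRd
[16] P0: store L2 := 63 | P0:M(63), P1:I | bus: BusUpgr
[17] P1: load  L2 | P0:O(63), P1:S(63) | bus: BusRd
[18] P0: load  L2 | P0:O(63), P1:S(63) | bus: none
[19] P1: load  L2 | P0:O(63), P1:S(63) | bus: none
[20] P0: store L2 := 61 | P0:M(61), P1:I | bus: BusUpgr
[21] P1: load  L2 | P0:O(61), P1:S(61) | bus: BusRd
[22] P0: load  L1 | P0:S(10), P1:S(10) | bus: none
[23] P0: store L2 := 38 | P0:M(38), P1:I | bus: BusUpgr
[24] P1: load  L2 | P0:O(38), P1:S(38) | bus: BusRd
[25] P1: store L1 := 76 | P0:I, P1:M(76) | bus: BusUpgr
[26] P0: load  L1 | P0:S(76), P1:O(76) | bus: BusRd
[27] P1: load  L2 | P0:O(38), P1:S(38) | bus: none
[28] P0: load  L1 | P0:S(76), P1:O(76) | bus: none

invalidations = 3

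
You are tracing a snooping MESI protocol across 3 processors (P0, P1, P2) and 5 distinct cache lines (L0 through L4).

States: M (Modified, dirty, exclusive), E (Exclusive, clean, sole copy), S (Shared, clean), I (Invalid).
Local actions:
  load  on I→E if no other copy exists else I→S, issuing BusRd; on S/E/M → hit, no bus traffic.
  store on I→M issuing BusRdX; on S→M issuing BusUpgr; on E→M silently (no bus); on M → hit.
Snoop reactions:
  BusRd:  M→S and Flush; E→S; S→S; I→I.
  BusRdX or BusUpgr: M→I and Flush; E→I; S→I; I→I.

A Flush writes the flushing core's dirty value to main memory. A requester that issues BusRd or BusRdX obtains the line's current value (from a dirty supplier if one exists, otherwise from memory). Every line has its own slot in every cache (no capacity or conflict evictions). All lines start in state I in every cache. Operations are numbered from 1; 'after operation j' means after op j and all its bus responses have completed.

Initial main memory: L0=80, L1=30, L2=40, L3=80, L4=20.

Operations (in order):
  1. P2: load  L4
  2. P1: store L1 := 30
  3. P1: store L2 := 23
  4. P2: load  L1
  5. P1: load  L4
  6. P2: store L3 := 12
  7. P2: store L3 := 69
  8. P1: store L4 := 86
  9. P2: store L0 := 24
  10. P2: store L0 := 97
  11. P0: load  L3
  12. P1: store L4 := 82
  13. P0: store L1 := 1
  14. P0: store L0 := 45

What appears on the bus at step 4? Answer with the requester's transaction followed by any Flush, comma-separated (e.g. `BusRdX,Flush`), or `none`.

bus = BusRd,Flush

1. P2: load  L4  bus=[BusRd]  L4: P0=I P1=I P2=E  mem[L4]=20
2. P1: store L1 := 30  bus=[BusRdX]  L1: P0=I P1=M P2=I  mem[L1]=30
3. P1: store L2 := 23  bus=[BusRdX]  L2: P0=I P1=M P2=I  mem[L2]=40
4. P2: load  L1  bus=[BusRd,Flush]  L1: P0=I P1=S P2=S  mem[L1]=30
5. P1: load  L4  bus=[BusRd]  L4: P0=I P1=S P2=S  mem[L4]=20
6. P2: store L3 := 12  bus=[BusRdX]  L3: P0=I P1=I P2=M  mem[L3]=80
7. P2: store L3 := 69  bus=[-]  L3: P0=I P1=I P2=M  mem[L3]=80
8. P1: store L4 := 86  bus=[BusUpgr]  L4: P0=I P1=M P2=I  mem[L4]=20
9. P2: store L0 := 24  bus=[BusRdX]  L0: P0=I P1=I P2=M  mem[L0]=80
10. P2: store L0 := 97  bus=[-]  L0: P0=I P1=I P2=M  mem[L0]=80
11. P0: load  L3  bus=[BusRd,Flush]  L3: P0=S P1=I P2=S  mem[L3]=69
12. P1: store L4 := 82  bus=[-]  L4: P0=I P1=M P2=I  mem[L4]=20
13. P0: store L1 := 1  bus=[BusRdX]  L1: P0=M P1=I P2=I  mem[L1]=30
14. P0: store L0 := 45  bus=[BusRdX,Flush]  L0: P0=M P1=I P2=I  mem[L0]=97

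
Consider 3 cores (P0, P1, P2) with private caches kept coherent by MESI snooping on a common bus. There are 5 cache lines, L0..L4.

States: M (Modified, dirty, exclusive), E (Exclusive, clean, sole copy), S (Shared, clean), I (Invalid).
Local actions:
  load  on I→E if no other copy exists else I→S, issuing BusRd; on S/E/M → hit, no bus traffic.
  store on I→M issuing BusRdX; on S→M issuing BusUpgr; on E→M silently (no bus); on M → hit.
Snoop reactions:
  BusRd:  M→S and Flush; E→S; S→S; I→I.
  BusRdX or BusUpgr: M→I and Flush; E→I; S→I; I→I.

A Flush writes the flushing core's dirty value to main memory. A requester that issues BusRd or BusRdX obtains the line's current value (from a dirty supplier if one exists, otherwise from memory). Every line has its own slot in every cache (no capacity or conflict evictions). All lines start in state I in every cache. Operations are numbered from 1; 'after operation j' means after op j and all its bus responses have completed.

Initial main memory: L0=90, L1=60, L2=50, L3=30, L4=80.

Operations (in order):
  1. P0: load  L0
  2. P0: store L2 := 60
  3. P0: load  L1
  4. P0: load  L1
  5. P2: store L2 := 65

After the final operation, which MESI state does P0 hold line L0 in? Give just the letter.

state = E

[1] P0: load  L0 | P0:E(90), P1:I, P2:I | bus: BusRd
[2] P0: store L2 := 60 | P0:M(60), P1:I, P2:I | bus: BusRdX
[3] P0: load  L1 | P0:E(60), P1:I, P2:I | bus: BusRd
[4] P0: load  L1 | P0:E(60), P1:I, P2:I | bus: none
[5] P2: store L2 := 65 | P0:I, P1:I, P2:M(65) | bus: BusRdX,Flush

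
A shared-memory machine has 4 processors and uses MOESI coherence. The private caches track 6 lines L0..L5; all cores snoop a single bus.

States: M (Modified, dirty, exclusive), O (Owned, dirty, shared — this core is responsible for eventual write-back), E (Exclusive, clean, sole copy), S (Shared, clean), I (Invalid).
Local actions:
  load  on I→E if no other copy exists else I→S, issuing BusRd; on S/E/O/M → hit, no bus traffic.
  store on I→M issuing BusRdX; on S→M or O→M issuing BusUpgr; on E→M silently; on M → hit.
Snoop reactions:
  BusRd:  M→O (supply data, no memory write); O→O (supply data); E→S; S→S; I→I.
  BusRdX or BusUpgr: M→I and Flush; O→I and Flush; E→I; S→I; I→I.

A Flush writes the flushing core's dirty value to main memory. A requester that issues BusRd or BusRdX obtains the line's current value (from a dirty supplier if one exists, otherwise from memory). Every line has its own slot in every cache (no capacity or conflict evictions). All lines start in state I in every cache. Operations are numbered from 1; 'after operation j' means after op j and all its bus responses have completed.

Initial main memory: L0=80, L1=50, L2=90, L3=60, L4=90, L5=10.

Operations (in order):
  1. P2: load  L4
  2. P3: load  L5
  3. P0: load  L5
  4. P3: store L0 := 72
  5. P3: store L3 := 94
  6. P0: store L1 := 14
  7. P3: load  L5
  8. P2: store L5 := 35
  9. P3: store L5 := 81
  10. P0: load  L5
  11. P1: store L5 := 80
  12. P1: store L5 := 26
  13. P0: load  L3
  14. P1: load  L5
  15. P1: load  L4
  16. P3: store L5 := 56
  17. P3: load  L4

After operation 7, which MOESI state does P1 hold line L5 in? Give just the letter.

state = I

  op1 P2: load  L4 → I/I/E/I on L4; bus BusRd; mem=90
  op2 P3: load  L5 → I/I/I/E on L5; bus BusRd; mem=10
  op3 P0: load  L5 → S/I/I/S on L5; bus BusRd; mem=10
  op4 P3: store L0 := 72 → I/I/I/M on L0; bus BusRdX; mem=80
  op5 P3: store L3 := 94 → I/I/I/M on L3; bus BusRdX; mem=60
  op6 P0: store L1 := 14 → M/I/I/I on L1; bus BusRdX; mem=50
  op7 P3: load  L5 → S/I/I/S on L5; bus (none); mem=10
  op8 P2: store L5 := 35 → I/I/M/I on L5; bus BusRdX; mem=10
  op9 P3: store L5 := 81 → I/I/I/M on L5; bus BusRdX Flush; mem=35
  op10 P0: load  L5 → S/I/I/O on L5; bus BusRd; mem=35
  op11 P1: store L5 := 80 → I/M/I/I on L5; bus BusRdX Flush; mem=81
  op12 P1: store L5 := 26 → I/M/I/I on L5; bus (none); mem=81
  op13 P0: load  L3 → S/I/I/O on L3; bus BusRd; mem=60
  op14 P1: load  L5 → I/M/I/I on L5; bus (none); mem=81
  op15 P1: load  L4 → I/S/S/I on L4; bus BusRd; mem=90
  op16 P3: store L5 := 56 → I/I/I/M on L5; bus BusRdX Flush; mem=26
  op17 P3: load  L4 → I/S/S/S on L4; bus BusRd; mem=90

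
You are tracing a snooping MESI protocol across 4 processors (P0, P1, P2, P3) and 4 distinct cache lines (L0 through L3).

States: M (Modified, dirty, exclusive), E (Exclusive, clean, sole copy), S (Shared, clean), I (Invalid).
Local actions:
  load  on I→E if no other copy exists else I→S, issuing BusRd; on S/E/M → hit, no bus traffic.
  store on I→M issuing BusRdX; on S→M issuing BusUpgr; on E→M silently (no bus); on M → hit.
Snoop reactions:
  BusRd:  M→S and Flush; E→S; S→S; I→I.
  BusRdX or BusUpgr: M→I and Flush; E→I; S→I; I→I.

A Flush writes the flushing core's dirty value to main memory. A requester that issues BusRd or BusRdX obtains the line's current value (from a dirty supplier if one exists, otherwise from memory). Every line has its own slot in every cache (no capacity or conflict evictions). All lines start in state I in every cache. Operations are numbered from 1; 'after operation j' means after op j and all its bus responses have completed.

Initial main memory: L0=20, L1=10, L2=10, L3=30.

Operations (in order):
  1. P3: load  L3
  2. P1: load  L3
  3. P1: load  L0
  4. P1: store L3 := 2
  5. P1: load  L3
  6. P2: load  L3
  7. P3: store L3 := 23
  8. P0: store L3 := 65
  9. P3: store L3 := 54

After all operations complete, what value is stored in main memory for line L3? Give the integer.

memory[L3] = 65

[1] P3: load  L3 | P0:I, P1:I, P2:I, P3:E(30) | bus: BusRd
[2] P1: load  L3 | P0:I, P1:S(30), P2:I, P3:S(30) | bus: BusRd
[3] P1: load  L0 | P0:I, P1:E(20), P2:I, P3:I | bus: BusRd
[4] P1: store L3 := 2 | P0:I, P1:M(2), P2:I, P3:I | bus: BusUpgr
[5] P1: load  L3 | P0:I, P1:M(2), P2:I, P3:I | bus: none
[6] P2: load  L3 | P0:I, P1:S(2), P2:S(2), P3:I | bus: BusRd,Flush
[7] P3: store L3 := 23 | P0:I, P1:I, P2:I, P3:M(23) | bus: BusRdX
[8] P0: store L3 := 65 | P0:M(65), P1:I, P2:I, P3:I | bus: BusRdX,Flush
[9] P3: store L3 := 54 | P0:I, P1:I, P2:I, P3:M(54) | bus: BusRdX,Flush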